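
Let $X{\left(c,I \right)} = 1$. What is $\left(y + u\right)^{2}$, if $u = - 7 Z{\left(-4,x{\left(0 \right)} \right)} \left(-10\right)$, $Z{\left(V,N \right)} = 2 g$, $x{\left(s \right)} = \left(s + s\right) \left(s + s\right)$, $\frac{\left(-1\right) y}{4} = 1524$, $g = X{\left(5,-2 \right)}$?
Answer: $35473936$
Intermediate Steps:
$g = 1$
$y = -6096$ ($y = \left(-4\right) 1524 = -6096$)
$x{\left(s \right)} = 4 s^{2}$ ($x{\left(s \right)} = 2 s 2 s = 4 s^{2}$)
$Z{\left(V,N \right)} = 2$ ($Z{\left(V,N \right)} = 2 \cdot 1 = 2$)
$u = 140$ ($u = \left(-7\right) 2 \left(-10\right) = \left(-14\right) \left(-10\right) = 140$)
$\left(y + u\right)^{2} = \left(-6096 + 140\right)^{2} = \left(-5956\right)^{2} = 35473936$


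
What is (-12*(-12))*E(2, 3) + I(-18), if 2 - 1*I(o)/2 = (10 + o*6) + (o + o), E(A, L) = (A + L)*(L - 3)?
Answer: 272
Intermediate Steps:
E(A, L) = (-3 + L)*(A + L) (E(A, L) = (A + L)*(-3 + L) = (-3 + L)*(A + L))
I(o) = -16 - 16*o (I(o) = 4 - 2*((10 + o*6) + (o + o)) = 4 - 2*((10 + 6*o) + 2*o) = 4 - 2*(10 + 8*o) = 4 + (-20 - 16*o) = -16 - 16*o)
(-12*(-12))*E(2, 3) + I(-18) = (-12*(-12))*(3² - 3*2 - 3*3 + 2*3) + (-16 - 16*(-18)) = 144*(9 - 6 - 9 + 6) + (-16 + 288) = 144*0 + 272 = 0 + 272 = 272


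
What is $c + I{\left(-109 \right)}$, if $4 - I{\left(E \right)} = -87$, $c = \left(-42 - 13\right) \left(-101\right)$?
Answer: $5646$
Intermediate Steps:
$c = 5555$ ($c = \left(-55\right) \left(-101\right) = 5555$)
$I{\left(E \right)} = 91$ ($I{\left(E \right)} = 4 - -87 = 4 + 87 = 91$)
$c + I{\left(-109 \right)} = 5555 + 91 = 5646$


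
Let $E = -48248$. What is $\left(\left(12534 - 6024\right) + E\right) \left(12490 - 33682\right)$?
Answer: $884511696$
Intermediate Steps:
$\left(\left(12534 - 6024\right) + E\right) \left(12490 - 33682\right) = \left(\left(12534 - 6024\right) - 48248\right) \left(12490 - 33682\right) = \left(6510 - 48248\right) \left(-21192\right) = \left(-41738\right) \left(-21192\right) = 884511696$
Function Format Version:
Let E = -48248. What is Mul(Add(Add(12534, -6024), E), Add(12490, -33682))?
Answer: 884511696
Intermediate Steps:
Mul(Add(Add(12534, -6024), E), Add(12490, -33682)) = Mul(Add(Add(12534, -6024), -48248), Add(12490, -33682)) = Mul(Add(6510, -48248), -21192) = Mul(-41738, -21192) = 884511696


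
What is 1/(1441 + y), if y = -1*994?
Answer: 1/447 ≈ 0.0022371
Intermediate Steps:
y = -994
1/(1441 + y) = 1/(1441 - 994) = 1/447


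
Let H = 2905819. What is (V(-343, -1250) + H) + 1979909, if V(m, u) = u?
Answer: 4884478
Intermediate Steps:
(V(-343, -1250) + H) + 1979909 = (-1250 + 2905819) + 1979909 = 2904569 + 1979909 = 4884478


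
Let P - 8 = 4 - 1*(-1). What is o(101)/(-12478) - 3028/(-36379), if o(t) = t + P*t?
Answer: -6828261/226968581 ≈ -0.030085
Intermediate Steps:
P = 13 (P = 8 + (4 - 1*(-1)) = 8 + (4 + 1) = 8 + 5 = 13)
o(t) = 14*t (o(t) = t + 13*t = 14*t)
o(101)/(-12478) - 3028/(-36379) = (14*101)/(-12478) - 3028/(-36379) = 1414*(-1/12478) - 3028*(-1/36379) = -707/6239 + 3028/36379 = -6828261/226968581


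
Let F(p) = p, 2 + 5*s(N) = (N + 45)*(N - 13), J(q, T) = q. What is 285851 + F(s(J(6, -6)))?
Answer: 1428896/5 ≈ 2.8578e+5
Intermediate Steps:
s(N) = -2/5 + (-13 + N)*(45 + N)/5 (s(N) = -2/5 + ((N + 45)*(N - 13))/5 = -2/5 + ((45 + N)*(-13 + N))/5 = -2/5 + ((-13 + N)*(45 + N))/5 = -2/5 + (-13 + N)*(45 + N)/5)
285851 + F(s(J(6, -6))) = 285851 + (-587/5 + (1/5)*6**2 + (32/5)*6) = 285851 + (-587/5 + (1/5)*36 + 192/5) = 285851 + (-587/5 + 36/5 + 192/5) = 285851 - 359/5 = 1428896/5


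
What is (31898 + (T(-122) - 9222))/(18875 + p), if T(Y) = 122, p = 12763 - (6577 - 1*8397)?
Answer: 11399/16729 ≈ 0.68139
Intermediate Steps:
p = 14583 (p = 12763 - (6577 - 8397) = 12763 - 1*(-1820) = 12763 + 1820 = 14583)
(31898 + (T(-122) - 9222))/(18875 + p) = (31898 + (122 - 9222))/(18875 + 14583) = (31898 - 9100)/33458 = 22798*(1/33458) = 11399/16729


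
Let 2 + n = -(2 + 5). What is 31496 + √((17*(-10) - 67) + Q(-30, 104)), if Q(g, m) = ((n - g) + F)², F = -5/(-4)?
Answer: 31496 + √4129/4 ≈ 31512.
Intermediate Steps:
F = 5/4 (F = -5*(-¼) = 5/4 ≈ 1.2500)
n = -9 (n = -2 - (2 + 5) = -2 - 1*7 = -2 - 7 = -9)
Q(g, m) = (-31/4 - g)² (Q(g, m) = ((-9 - g) + 5/4)² = (-31/4 - g)²)
31496 + √((17*(-10) - 67) + Q(-30, 104)) = 31496 + √((17*(-10) - 67) + (31 + 4*(-30))²/16) = 31496 + √((-170 - 67) + (31 - 120)²/16) = 31496 + √(-237 + (1/16)*(-89)²) = 31496 + √(-237 + (1/16)*7921) = 31496 + √(-237 + 7921/16) = 31496 + √(4129/16) = 31496 + √4129/4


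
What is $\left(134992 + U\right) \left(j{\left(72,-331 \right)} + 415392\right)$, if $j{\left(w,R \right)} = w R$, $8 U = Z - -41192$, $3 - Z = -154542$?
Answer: $62437814985$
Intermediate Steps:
$Z = 154545$ ($Z = 3 - -154542 = 3 + 154542 = 154545$)
$U = \frac{195737}{8}$ ($U = \frac{154545 - -41192}{8} = \frac{154545 + 41192}{8} = \frac{1}{8} \cdot 195737 = \frac{195737}{8} \approx 24467.0$)
$j{\left(w,R \right)} = R w$
$\left(134992 + U\right) \left(j{\left(72,-331 \right)} + 415392\right) = \left(134992 + \frac{195737}{8}\right) \left(\left(-331\right) 72 + 415392\right) = \frac{1275673 \left(-23832 + 415392\right)}{8} = \frac{1275673}{8} \cdot 391560 = 62437814985$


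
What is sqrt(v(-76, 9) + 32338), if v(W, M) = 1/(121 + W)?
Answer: sqrt(7276055)/15 ≈ 179.83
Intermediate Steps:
sqrt(v(-76, 9) + 32338) = sqrt(1/(121 - 76) + 32338) = sqrt(1/45 + 32338) = sqrt(1455211/45) = sqrt(7276055)/15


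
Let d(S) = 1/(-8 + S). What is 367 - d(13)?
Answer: 1834/5 ≈ 366.80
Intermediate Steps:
367 - d(13) = 367 - 1/(-8 + 13) = 367 - 1/5 = 367 - 1*⅕ = 367 - ⅕ = 1834/5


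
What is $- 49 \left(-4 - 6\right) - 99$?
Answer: $391$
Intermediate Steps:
$- 49 \left(-4 - 6\right) - 99 = \left(-49\right) \left(-10\right) - 99 = 490 - 99 = 391$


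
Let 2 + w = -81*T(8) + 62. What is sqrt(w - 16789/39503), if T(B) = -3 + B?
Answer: 14*I*sqrt(2750159357)/39503 ≈ 18.586*I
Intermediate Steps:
w = -345 (w = -2 + (-81*(-3 + 8) + 62) = -2 + (-81*5 + 62) = -2 + (-405 + 62) = -2 - 343 = -345)
sqrt(w - 16789/39503) = sqrt(-345 - 16789/39503) = sqrt(-13645324/39503) = 14*I*sqrt(2750159357)/39503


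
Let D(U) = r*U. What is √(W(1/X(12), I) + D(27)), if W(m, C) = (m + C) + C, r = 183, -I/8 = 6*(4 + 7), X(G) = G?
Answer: √139863/6 ≈ 62.330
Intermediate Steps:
I = -528 (I = -48*(4 + 7) = -48*11 = -8*66 = -528)
D(U) = 183*U
W(m, C) = m + 2*C (W(m, C) = (C + m) + C = m + 2*C)
√(W(1/X(12), I) + D(27)) = √((1/12 + 2*(-528)) + 183*27) = √((1/12 - 1056) + 4941) = √(-12671/12 + 4941) = √(46621/12) = √139863/6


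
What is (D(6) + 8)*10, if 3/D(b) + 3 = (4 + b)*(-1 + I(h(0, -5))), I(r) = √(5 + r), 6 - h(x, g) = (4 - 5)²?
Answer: 22290/277 + 100*√10/277 ≈ 81.611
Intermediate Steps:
h(x, g) = 5 (h(x, g) = 6 - (4 - 5)² = 6 - 1*(-1)² = 6 - 1*1 = 6 - 1 = 5)
D(b) = 3/(-3 + (-1 + √10)*(4 + b)) (D(b) = 3/(-3 + (4 + b)*(-1 + √(5 + 5))) = 3/(-3 + (4 + b)*(-1 + √10)) = 3/(-3 + (-1 + √10)*(4 + b)))
(D(6) + 8)*10 = (3/(-7 - 1*6 + 4*√10 + 6*√10) + 8)*10 = (3/(-7 - 6 + 4*√10 + 6*√10) + 8)*10 = (3/(-13 + 10*√10) + 8)*10 = (8 + 3/(-13 + 10*√10))*10 = 80 + 30/(-13 + 10*√10)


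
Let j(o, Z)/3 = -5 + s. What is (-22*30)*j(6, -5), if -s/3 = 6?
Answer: 45540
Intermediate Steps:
s = -18 (s = -3*6 = -18)
j(o, Z) = -69 (j(o, Z) = 3*(-5 - 18) = 3*(-23) = -69)
(-22*30)*j(6, -5) = -22*30*(-69) = -660*(-69) = 45540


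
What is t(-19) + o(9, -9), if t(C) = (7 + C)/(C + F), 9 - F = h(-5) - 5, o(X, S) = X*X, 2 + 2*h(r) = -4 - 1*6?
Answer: 69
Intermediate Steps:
h(r) = -6 (h(r) = -1 + (-4 - 1*6)/2 = -1 + (-4 - 6)/2 = -1 + (½)*(-10) = -1 - 5 = -6)
o(X, S) = X²
F = 20 (F = 9 - (-6 - 5) = 9 - 1*(-11) = 9 + 11 = 20)
t(C) = (7 + C)/(20 + C) (t(C) = (7 + C)/(C + 20) = (7 + C)/(20 + C))
t(-19) + o(9, -9) = (7 - 19)/(20 - 19) + 9² = -12/1 + 81 = 1*(-12) + 81 = -12 + 81 = 69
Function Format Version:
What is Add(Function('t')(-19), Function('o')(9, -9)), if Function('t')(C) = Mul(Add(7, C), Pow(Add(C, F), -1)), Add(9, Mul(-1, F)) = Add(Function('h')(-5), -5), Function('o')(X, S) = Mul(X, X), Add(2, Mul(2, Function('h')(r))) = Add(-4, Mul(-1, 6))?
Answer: 69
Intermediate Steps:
Function('h')(r) = -6 (Function('h')(r) = Add(-1, Mul(Rational(1, 2), Add(-4, Mul(-1, 6)))) = Add(-1, Mul(Rational(1, 2), Add(-4, -6))) = Add(-1, Mul(Rational(1, 2), -10)) = Add(-1, -5) = -6)
Function('o')(X, S) = Pow(X, 2)
F = 20 (F = Add(9, Mul(-1, Add(-6, -5))) = Add(9, Mul(-1, -11)) = Add(9, 11) = 20)
Function('t')(C) = Mul(Pow(Add(20, C), -1), Add(7, C)) (Function('t')(C) = Mul(Add(7, C), Pow(Add(C, 20), -1)) = Mul(Add(7, C), Pow(Add(20, C), -1)) = Mul(Pow(Add(20, C), -1), Add(7, C)))
Add(Function('t')(-19), Function('o')(9, -9)) = Add(Mul(Pow(Add(20, -19), -1), Add(7, -19)), Pow(9, 2)) = Add(Mul(Pow(1, -1), -12), 81) = Add(Mul(1, -12), 81) = Add(-12, 81) = 69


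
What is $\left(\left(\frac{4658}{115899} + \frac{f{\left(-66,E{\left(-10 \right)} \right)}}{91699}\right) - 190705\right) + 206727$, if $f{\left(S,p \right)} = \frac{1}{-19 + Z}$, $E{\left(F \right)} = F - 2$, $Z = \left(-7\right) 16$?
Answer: $\frac{22306601091086185}{1392244734531} \approx 16022.0$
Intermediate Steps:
$Z = -112$
$E{\left(F \right)} = -2 + F$ ($E{\left(F \right)} = F - 2 = -2 + F$)
$f{\left(S,p \right)} = - \frac{1}{131}$ ($f{\left(S,p \right)} = \frac{1}{-19 - 112} = \frac{1}{-131} = - \frac{1}{131}$)
$\left(\left(\frac{4658}{115899} + \frac{f{\left(-66,E{\left(-10 \right)} \right)}}{91699}\right) - 190705\right) + 206727 = \left(\left(\frac{4658}{115899} - \frac{1}{131 \cdot 91699}\right) - 190705\right) + 206727 = \left(\left(4658 \cdot \frac{1}{115899} - \frac{1}{12012569}\right) - 190705\right) + 206727 = \left(\left(\frac{4658}{115899} - \frac{1}{12012569}\right) - 190705\right) + 206727 = \left(\frac{55954430503}{1392244734531} - 190705\right) + 206727 = - \frac{265507976144303852}{1392244734531} + 206727 = \frac{22306601091086185}{1392244734531}$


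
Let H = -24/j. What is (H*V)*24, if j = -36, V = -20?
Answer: -320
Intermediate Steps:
H = ⅔ (H = -24/(-36) = -24*(-1/36) = ⅔ ≈ 0.66667)
(H*V)*24 = ((⅔)*(-20))*24 = -40/3*24 = -320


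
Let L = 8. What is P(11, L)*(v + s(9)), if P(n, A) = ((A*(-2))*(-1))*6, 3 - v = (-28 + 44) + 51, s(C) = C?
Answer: -5280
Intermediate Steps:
v = -64 (v = 3 - ((-28 + 44) + 51) = 3 - (16 + 51) = 3 - 1*67 = 3 - 67 = -64)
P(n, A) = 12*A (P(n, A) = (-2*A*(-1))*6 = (2*A)*6 = 12*A)
P(11, L)*(v + s(9)) = (12*8)*(-64 + 9) = 96*(-55) = -5280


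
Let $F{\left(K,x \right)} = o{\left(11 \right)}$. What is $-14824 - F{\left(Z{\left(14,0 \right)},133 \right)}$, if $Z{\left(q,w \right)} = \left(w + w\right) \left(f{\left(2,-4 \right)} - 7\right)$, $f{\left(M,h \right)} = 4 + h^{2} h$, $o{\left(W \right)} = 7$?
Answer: $-14831$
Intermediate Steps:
$f{\left(M,h \right)} = 4 + h^{3}$
$Z{\left(q,w \right)} = - 134 w$ ($Z{\left(q,w \right)} = \left(w + w\right) \left(\left(4 + \left(-4\right)^{3}\right) - 7\right) = 2 w \left(\left(4 - 64\right) - 7\right) = 2 w \left(-60 - 7\right) = 2 w \left(-67\right) = - 134 w$)
$F{\left(K,x \right)} = 7$
$-14824 - F{\left(Z{\left(14,0 \right)},133 \right)} = -14824 - 7 = -14831$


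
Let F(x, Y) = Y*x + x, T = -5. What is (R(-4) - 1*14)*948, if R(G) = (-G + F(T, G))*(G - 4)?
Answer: -157368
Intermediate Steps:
F(x, Y) = x + Y*x
R(G) = (-5 - 6*G)*(-4 + G) (R(G) = (-G - 5*(1 + G))*(G - 4) = (-G + (-5 - 5*G))*(-4 + G) = (-5 - 6*G)*(-4 + G))
(R(-4) - 1*14)*948 = ((20 - 6*(-4)**2 + 19*(-4)) - 1*14)*948 = ((20 - 6*16 - 76) - 14)*948 = ((20 - 96 - 76) - 14)*948 = (-152 - 14)*948 = -166*948 = -157368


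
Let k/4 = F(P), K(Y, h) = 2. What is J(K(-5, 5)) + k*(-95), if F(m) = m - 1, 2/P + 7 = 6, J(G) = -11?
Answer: 1129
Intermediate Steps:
P = -2 (P = 2/(-7 + 6) = 2/(-1) = 2*(-1) = -2)
F(m) = -1 + m
k = -12 (k = 4*(-1 - 2) = 4*(-3) = -12)
J(K(-5, 5)) + k*(-95) = -11 - 12*(-95) = -11 + 1140 = 1129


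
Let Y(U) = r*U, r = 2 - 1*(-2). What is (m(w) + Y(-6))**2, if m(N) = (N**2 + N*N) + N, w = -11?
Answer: 42849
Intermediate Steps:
r = 4 (r = 2 + 2 = 4)
m(N) = N + 2*N**2 (m(N) = (N**2 + N**2) + N = 2*N**2 + N = N + 2*N**2)
Y(U) = 4*U
(m(w) + Y(-6))**2 = (-11*(1 + 2*(-11)) + 4*(-6))**2 = (-11*(1 - 22) - 24)**2 = (-11*(-21) - 24)**2 = (231 - 24)**2 = 207**2 = 42849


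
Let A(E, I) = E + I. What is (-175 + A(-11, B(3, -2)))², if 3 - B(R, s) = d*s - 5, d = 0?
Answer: 31684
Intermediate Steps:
B(R, s) = 8 (B(R, s) = 3 - (0*s - 5) = 3 - (0 - 5) = 3 - 1*(-5) = 3 + 5 = 8)
(-175 + A(-11, B(3, -2)))² = (-175 + (-11 + 8))² = (-175 - 3)² = (-178)² = 31684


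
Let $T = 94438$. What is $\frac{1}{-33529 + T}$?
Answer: $\frac{1}{60909} \approx 1.6418 \cdot 10^{-5}$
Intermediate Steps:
$\frac{1}{-33529 + T} = \frac{1}{-33529 + 94438} = \frac{1}{60909}$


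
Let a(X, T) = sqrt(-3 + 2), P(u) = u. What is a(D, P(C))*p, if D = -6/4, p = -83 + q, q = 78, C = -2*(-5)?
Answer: -5*I ≈ -5.0*I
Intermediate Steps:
C = 10
p = -5 (p = -83 + 78 = -5)
D = -3/2 (D = -6*1/4 = -3/2 ≈ -1.5000)
a(X, T) = I (a(X, T) = sqrt(-1) = I)
a(D, P(C))*p = I*(-5) = -5*I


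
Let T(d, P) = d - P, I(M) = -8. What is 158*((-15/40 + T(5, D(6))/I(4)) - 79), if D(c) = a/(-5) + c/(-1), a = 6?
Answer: -63911/5 ≈ -12782.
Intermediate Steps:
D(c) = -6/5 - c (D(c) = 6/(-5) + c/(-1) = 6*(-1/5) + c*(-1) = -6/5 - c)
158*((-15/40 + T(5, D(6))/I(4)) - 79) = 158*((-15/40 + (5 - (-6/5 - 1*6))/(-8)) - 79) = 158*((-15*1/40 + (5 - (-6/5 - 6))*(-1/8)) - 79) = 158*((-3/8 + (5 - 1*(-36/5))*(-1/8)) - 79) = 158*((-3/8 + (5 + 36/5)*(-1/8)) - 79) = 158*((-3/8 + (61/5)*(-1/8)) - 79) = 158*((-3/8 - 61/40) - 79) = 158*(-19/10 - 79) = 158*(-809/10) = -63911/5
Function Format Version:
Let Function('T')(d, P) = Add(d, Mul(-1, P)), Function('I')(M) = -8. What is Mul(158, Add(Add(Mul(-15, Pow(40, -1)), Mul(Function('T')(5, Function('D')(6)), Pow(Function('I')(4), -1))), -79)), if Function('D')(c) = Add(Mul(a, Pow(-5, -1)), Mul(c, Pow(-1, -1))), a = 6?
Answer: Rational(-63911, 5) ≈ -12782.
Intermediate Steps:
Function('D')(c) = Add(Rational(-6, 5), Mul(-1, c)) (Function('D')(c) = Add(Mul(6, Pow(-5, -1)), Mul(c, Pow(-1, -1))) = Add(Mul(6, Rational(-1, 5)), Mul(c, -1)) = Add(Rational(-6, 5), Mul(-1, c)))
Mul(158, Add(Add(Mul(-15, Pow(40, -1)), Mul(Function('T')(5, Function('D')(6)), Pow(Function('I')(4), -1))), -79)) = Mul(158, Add(Add(Mul(-15, Pow(40, -1)), Mul(Add(5, Mul(-1, Add(Rational(-6, 5), Mul(-1, 6)))), Pow(-8, -1))), -79)) = Mul(158, Add(Add(Mul(-15, Rational(1, 40)), Mul(Add(5, Mul(-1, Add(Rational(-6, 5), -6))), Rational(-1, 8))), -79)) = Mul(158, Add(Add(Rational(-3, 8), Mul(Add(5, Mul(-1, Rational(-36, 5))), Rational(-1, 8))), -79)) = Mul(158, Add(Add(Rational(-3, 8), Mul(Add(5, Rational(36, 5)), Rational(-1, 8))), -79)) = Mul(158, Add(Add(Rational(-3, 8), Mul(Rational(61, 5), Rational(-1, 8))), -79)) = Mul(158, Add(Add(Rational(-3, 8), Rational(-61, 40)), -79)) = Mul(158, Add(Rational(-19, 10), -79)) = Mul(158, Rational(-809, 10)) = Rational(-63911, 5)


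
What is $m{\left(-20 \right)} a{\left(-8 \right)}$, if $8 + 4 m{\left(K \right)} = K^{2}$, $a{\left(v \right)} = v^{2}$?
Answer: $6272$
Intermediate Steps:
$m{\left(K \right)} = -2 + \frac{K^{2}}{4}$
$m{\left(-20 \right)} a{\left(-8 \right)} = \left(-2 + \frac{\left(-20\right)^{2}}{4}\right) \left(-8\right)^{2} = \left(-2 + \frac{1}{4} \cdot 400\right) 64 = \left(-2 + 100\right) 64 = 98 \cdot 64 = 6272$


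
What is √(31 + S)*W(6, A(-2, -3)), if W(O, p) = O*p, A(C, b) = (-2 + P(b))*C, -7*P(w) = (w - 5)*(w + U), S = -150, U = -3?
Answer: 744*I*√119/7 ≈ 1159.4*I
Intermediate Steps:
P(w) = -(-5 + w)*(-3 + w)/7 (P(w) = -(w - 5)*(w - 3)/7 = -(-5 + w)*(-3 + w)/7)
A(C, b) = C*(-29/7 - b²/7 + 8*b/7) (A(C, b) = (-2 + (-15/7 - b²/7 + 8*b/7))*C = (-29/7 - b²/7 + 8*b/7)*C = C*(-29/7 - b²/7 + 8*b/7))
√(31 + S)*W(6, A(-2, -3)) = √(31 - 150)*(6*((⅐)*(-2)*(-29 - 1*(-3)² + 8*(-3)))) = √(-119)*(6*((⅐)*(-2)*(-29 - 1*9 - 24))) = (I*√119)*(6*((⅐)*(-2)*(-29 - 9 - 24))) = (I*√119)*(6*((⅐)*(-2)*(-62))) = (I*√119)*(6*(124/7)) = (I*√119)*(744/7) = 744*I*√119/7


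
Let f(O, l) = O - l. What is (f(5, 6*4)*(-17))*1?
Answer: 323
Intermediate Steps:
(f(5, 6*4)*(-17))*1 = ((5 - 6*4)*(-17))*1 = ((5 - 1*24)*(-17))*1 = ((5 - 24)*(-17))*1 = -19*(-17)*1 = 323*1 = 323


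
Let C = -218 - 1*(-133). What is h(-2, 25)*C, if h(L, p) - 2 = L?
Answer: 0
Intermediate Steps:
h(L, p) = 2 + L
C = -85 (C = -218 + 133 = -85)
h(-2, 25)*C = (2 - 2)*(-85) = 0*(-85) = 0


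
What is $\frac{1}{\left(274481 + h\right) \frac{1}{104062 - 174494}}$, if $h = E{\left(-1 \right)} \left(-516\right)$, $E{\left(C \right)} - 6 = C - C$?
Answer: $- \frac{70432}{271385} \approx -0.25953$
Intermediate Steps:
$E{\left(C \right)} = 6$ ($E{\left(C \right)} = 6 + \left(C - C\right) = 6 + 0 = 6$)
$h = -3096$ ($h = 6 \left(-516\right) = -3096$)
$\frac{1}{\left(274481 + h\right) \frac{1}{104062 - 174494}} = \frac{1}{\left(274481 - 3096\right) \frac{1}{104062 - 174494}} = \frac{1}{271385 \frac{1}{-70432}} = \frac{1}{271385 \left(- \frac{1}{70432}\right)} = \frac{1}{- \frac{271385}{70432}} = - \frac{70432}{271385}$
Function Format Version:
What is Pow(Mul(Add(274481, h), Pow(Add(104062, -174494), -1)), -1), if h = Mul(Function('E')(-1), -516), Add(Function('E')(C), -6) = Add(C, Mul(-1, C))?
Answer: Rational(-70432, 271385) ≈ -0.25953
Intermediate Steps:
Function('E')(C) = 6 (Function('E')(C) = Add(6, Add(C, Mul(-1, C))) = Add(6, 0) = 6)
h = -3096 (h = Mul(6, -516) = -3096)
Pow(Mul(Add(274481, h), Pow(Add(104062, -174494), -1)), -1) = Pow(Mul(Add(274481, -3096), Pow(Add(104062, -174494), -1)), -1) = Pow(Mul(271385, Pow(-70432, -1)), -1) = Pow(Mul(271385, Rational(-1, 70432)), -1) = Pow(Rational(-271385, 70432), -1) = Rational(-70432, 271385)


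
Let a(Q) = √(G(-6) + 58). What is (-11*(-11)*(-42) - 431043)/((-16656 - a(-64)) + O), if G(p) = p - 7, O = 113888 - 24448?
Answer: -31742922000/5297510611 - 1308375*√5/5297510611 ≈ -5.9926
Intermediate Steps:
O = 89440
G(p) = -7 + p
a(Q) = 3*√5 (a(Q) = √((-7 - 6) + 58) = √(-13 + 58) = √45 = 3*√5)
(-11*(-11)*(-42) - 431043)/((-16656 - a(-64)) + O) = (-11*(-11)*(-42) - 431043)/((-16656 - 3*√5) + 89440) = (121*(-42) - 431043)/((-16656 - 3*√5) + 89440) = (-5082 - 431043)/(72784 - 3*√5) = -436125/(72784 - 3*√5)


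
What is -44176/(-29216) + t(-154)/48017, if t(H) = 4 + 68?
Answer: 12064219/7970822 ≈ 1.5135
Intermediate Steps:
t(H) = 72
-44176/(-29216) + t(-154)/48017 = -44176/(-29216) + 72/48017 = -44176*(-1/29216) + 72*(1/48017) = 251/166 + 72/48017 = 12064219/7970822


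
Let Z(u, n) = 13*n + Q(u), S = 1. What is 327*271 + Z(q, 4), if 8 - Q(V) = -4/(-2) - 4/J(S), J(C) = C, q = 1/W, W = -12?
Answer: 88679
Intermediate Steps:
q = -1/12 (q = 1/(-12) = -1/12 ≈ -0.083333)
Q(V) = 10 (Q(V) = 8 - (-4/(-2) - 4/1) = 8 - (-4*(-1/2) - 4*1) = 8 - (2 - 4) = 8 - 1*(-2) = 8 + 2 = 10)
Z(u, n) = 10 + 13*n (Z(u, n) = 13*n + 10 = 10 + 13*n)
327*271 + Z(q, 4) = 327*271 + (10 + 13*4) = 88617 + (10 + 52) = 88617 + 62 = 88679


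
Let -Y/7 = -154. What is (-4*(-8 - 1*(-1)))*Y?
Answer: 30184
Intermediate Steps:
Y = 1078 (Y = -7*(-154) = 1078)
(-4*(-8 - 1*(-1)))*Y = -4*(-8 - 1*(-1))*1078 = -4*(-8 + 1)*1078 = -4*(-7)*1078 = 28*1078 = 30184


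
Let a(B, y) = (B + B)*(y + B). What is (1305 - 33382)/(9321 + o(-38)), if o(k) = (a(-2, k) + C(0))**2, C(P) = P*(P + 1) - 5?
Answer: -32077/33346 ≈ -0.96194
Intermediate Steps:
C(P) = -5 + P*(1 + P) (C(P) = P*(1 + P) - 5 = -5 + P*(1 + P))
a(B, y) = 2*B*(B + y) (a(B, y) = (2*B)*(B + y) = 2*B*(B + y))
o(k) = (3 - 4*k)**2 (o(k) = (2*(-2)*(-2 + k) + (-5 + 0 + 0**2))**2 = ((8 - 4*k) + (-5 + 0 + 0))**2 = ((8 - 4*k) - 5)**2 = (3 - 4*k)**2)
(1305 - 33382)/(9321 + o(-38)) = (1305 - 33382)/(9321 + (-3 + 4*(-38))**2) = -32077/(9321 + (-3 - 152)**2) = -32077/(9321 + (-155)**2) = -32077/(9321 + 24025) = -32077/33346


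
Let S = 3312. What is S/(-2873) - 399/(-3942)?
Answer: -3969859/3775122 ≈ -1.0516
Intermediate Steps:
S/(-2873) - 399/(-3942) = 3312/(-2873) - 399/(-3942) = 3312*(-1/2873) - 399*(-1/3942) = -3312/2873 + 133/1314 = -3969859/3775122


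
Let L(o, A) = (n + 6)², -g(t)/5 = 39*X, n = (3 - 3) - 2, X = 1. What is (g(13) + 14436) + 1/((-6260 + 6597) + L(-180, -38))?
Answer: 5027074/353 ≈ 14241.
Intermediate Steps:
n = -2 (n = 0 - 2 = -2)
g(t) = -195
L(o, A) = 16 (L(o, A) = (-2 + 6)² = 4² = 16)
(g(13) + 14436) + 1/((-6260 + 6597) + L(-180, -38)) = (-195 + 14436) + 1/((-6260 + 6597) + 16) = 14241 + 1/(337 + 16) = 14241 + 1/353 = 5027074/353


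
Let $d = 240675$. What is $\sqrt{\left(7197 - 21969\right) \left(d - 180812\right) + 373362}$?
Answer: $i \sqrt{883922874} \approx 29731.0 i$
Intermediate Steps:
$\sqrt{\left(7197 - 21969\right) \left(d - 180812\right) + 373362} = \sqrt{\left(7197 - 21969\right) \left(240675 - 180812\right) + 373362} = \sqrt{\left(-14772\right) 59863 + 373362} = \sqrt{-884296236 + 373362} = \sqrt{-883922874} = i \sqrt{883922874}$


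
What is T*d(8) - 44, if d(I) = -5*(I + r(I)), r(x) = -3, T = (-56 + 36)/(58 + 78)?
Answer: -1371/34 ≈ -40.324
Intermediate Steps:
T = -5/34 (T = -20/136 = -20*1/136 = -5/34 ≈ -0.14706)
d(I) = 15 - 5*I (d(I) = -5*(I - 3) = -5*(-3 + I) = 15 - 5*I)
T*d(8) - 44 = -5*(15 - 5*8)/34 - 44 = -5*(15 - 40)/34 - 44 = -5/34*(-25) - 44 = 125/34 - 44 = -1371/34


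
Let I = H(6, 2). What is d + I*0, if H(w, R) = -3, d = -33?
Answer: -33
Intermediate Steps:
I = -3
d + I*0 = -33 - 3*0 = -33 + 0 = -33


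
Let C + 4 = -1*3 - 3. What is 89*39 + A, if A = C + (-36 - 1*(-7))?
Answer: 3432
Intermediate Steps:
C = -10 (C = -4 + (-1*3 - 3) = -4 + (-3 - 3) = -4 - 6 = -10)
A = -39 (A = -10 + (-36 - 1*(-7)) = -10 + (-36 + 7) = -10 - 29 = -39)
89*39 + A = 89*39 - 39 = 3471 - 39 = 3432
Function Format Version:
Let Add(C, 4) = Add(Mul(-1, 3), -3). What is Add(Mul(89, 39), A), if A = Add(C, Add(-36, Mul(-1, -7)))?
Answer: 3432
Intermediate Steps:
C = -10 (C = Add(-4, Add(Mul(-1, 3), -3)) = Add(-4, Add(-3, -3)) = Add(-4, -6) = -10)
A = -39 (A = Add(-10, Add(-36, Mul(-1, -7))) = Add(-10, Add(-36, 7)) = Add(-10, -29) = -39)
Add(Mul(89, 39), A) = Add(Mul(89, 39), -39) = Add(3471, -39) = 3432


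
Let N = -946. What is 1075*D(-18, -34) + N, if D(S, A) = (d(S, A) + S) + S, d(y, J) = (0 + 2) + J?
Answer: -74046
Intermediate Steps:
d(y, J) = 2 + J
D(S, A) = 2 + A + 2*S (D(S, A) = ((2 + A) + S) + S = (2 + A + S) + S = 2 + A + 2*S)
1075*D(-18, -34) + N = 1075*(2 - 34 + 2*(-18)) - 946 = 1075*(2 - 34 - 36) - 946 = 1075*(-68) - 946 = -73100 - 946 = -74046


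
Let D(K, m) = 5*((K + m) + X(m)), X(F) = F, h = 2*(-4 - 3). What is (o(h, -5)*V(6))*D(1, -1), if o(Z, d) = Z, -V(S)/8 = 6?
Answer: -3360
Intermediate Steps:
V(S) = -48 (V(S) = -8*6 = -48)
h = -14 (h = 2*(-7) = -14)
D(K, m) = 5*K + 10*m (D(K, m) = 5*((K + m) + m) = 5*(K + 2*m) = 5*K + 10*m)
(o(h, -5)*V(6))*D(1, -1) = (-14*(-48))*(5*1 + 10*(-1)) = 672*(5 - 10) = 672*(-5) = -3360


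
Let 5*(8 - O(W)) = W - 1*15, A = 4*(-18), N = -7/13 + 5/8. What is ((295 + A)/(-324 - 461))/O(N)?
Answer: -23192/896627 ≈ -0.025866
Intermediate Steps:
N = 9/104 (N = -7*1/13 + 5*(⅛) = -7/13 + 5/8 = 9/104 ≈ 0.086538)
A = -72
O(W) = 11 - W/5 (O(W) = 8 - (W - 1*15)/5 = 8 - (W - 15)/5 = 8 - (-15 + W)/5 = 8 + (3 - W/5) = 11 - W/5)
((295 + A)/(-324 - 461))/O(N) = ((295 - 72)/(-324 - 461))/(11 - ⅕*9/104) = (223/(-785))/(11 - 9/520) = (223*(-1/785))/(5711/520) = -223/785*520/5711 = -23192/896627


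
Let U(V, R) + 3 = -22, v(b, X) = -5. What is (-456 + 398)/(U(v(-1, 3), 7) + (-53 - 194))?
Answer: 29/136 ≈ 0.21324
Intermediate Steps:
U(V, R) = -25 (U(V, R) = -3 - 22 = -25)
(-456 + 398)/(U(v(-1, 3), 7) + (-53 - 194)) = (-456 + 398)/(-25 + (-53 - 194)) = -58/(-25 - 247) = -58/(-272) = -58*(-1/272) = 29/136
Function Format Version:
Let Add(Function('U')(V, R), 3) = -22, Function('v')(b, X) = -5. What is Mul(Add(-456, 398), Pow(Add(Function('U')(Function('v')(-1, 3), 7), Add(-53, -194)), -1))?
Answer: Rational(29, 136) ≈ 0.21324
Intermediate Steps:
Function('U')(V, R) = -25 (Function('U')(V, R) = Add(-3, -22) = -25)
Mul(Add(-456, 398), Pow(Add(Function('U')(Function('v')(-1, 3), 7), Add(-53, -194)), -1)) = Mul(Add(-456, 398), Pow(Add(-25, Add(-53, -194)), -1)) = Mul(-58, Pow(Add(-25, -247), -1)) = Mul(-58, Pow(-272, -1)) = Mul(-58, Rational(-1, 272)) = Rational(29, 136)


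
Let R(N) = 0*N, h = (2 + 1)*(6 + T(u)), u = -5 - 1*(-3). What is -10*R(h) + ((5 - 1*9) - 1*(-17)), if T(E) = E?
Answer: 13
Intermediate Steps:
u = -2 (u = -5 + 3 = -2)
h = 12 (h = (2 + 1)*(6 - 2) = 3*4 = 12)
R(N) = 0
-10*R(h) + ((5 - 1*9) - 1*(-17)) = -10*0 + ((5 - 1*9) - 1*(-17)) = 0 + ((5 - 9) + 17) = 0 + (-4 + 17) = 0 + 13 = 13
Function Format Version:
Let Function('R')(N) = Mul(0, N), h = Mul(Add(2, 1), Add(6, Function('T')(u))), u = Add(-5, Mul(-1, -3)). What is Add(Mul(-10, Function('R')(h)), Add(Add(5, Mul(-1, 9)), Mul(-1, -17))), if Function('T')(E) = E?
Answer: 13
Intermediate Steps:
u = -2 (u = Add(-5, 3) = -2)
h = 12 (h = Mul(Add(2, 1), Add(6, -2)) = Mul(3, 4) = 12)
Function('R')(N) = 0
Add(Mul(-10, Function('R')(h)), Add(Add(5, Mul(-1, 9)), Mul(-1, -17))) = Add(Mul(-10, 0), Add(Add(5, Mul(-1, 9)), Mul(-1, -17))) = Add(0, Add(Add(5, -9), 17)) = Add(0, Add(-4, 17)) = Add(0, 13) = 13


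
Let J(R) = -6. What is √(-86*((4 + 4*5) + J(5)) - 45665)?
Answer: I*√47213 ≈ 217.29*I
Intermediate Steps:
√(-86*((4 + 4*5) + J(5)) - 45665) = √(-86*((4 + 4*5) - 6) - 45665) = √(-86*((4 + 20) - 6) - 45665) = √(-86*(24 - 6) - 45665) = √(-86*18 - 45665) = √(-1548 - 45665) = √(-47213) = I*√47213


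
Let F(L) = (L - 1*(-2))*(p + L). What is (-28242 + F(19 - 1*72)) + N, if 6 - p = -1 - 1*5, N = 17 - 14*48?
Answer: -26806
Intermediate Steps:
N = -655 (N = 17 - 672 = -655)
p = 12 (p = 6 - (-1 - 1*5) = 6 - (-1 - 5) = 6 - 1*(-6) = 6 + 6 = 12)
F(L) = (2 + L)*(12 + L) (F(L) = (L - 1*(-2))*(12 + L) = (L + 2)*(12 + L) = (2 + L)*(12 + L))
(-28242 + F(19 - 1*72)) + N = (-28242 + (24 + (19 - 1*72)² + 14*(19 - 1*72))) - 655 = (-28242 + (24 + (19 - 72)² + 14*(19 - 72))) - 655 = (-28242 + (24 + (-53)² + 14*(-53))) - 655 = (-28242 + (24 + 2809 - 742)) - 655 = (-28242 + 2091) - 655 = -26151 - 655 = -26806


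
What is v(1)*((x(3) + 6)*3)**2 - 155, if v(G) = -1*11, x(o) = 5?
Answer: -12134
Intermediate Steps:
v(G) = -11
v(1)*((x(3) + 6)*3)**2 - 155 = -11*9*(5 + 6)**2 - 155 = -11*(11*3)**2 - 155 = -11*33**2 - 155 = -11*1089 - 155 = -11979 - 155 = -12134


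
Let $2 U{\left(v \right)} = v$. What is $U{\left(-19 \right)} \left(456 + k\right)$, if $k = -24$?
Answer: $-4104$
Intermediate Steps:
$U{\left(v \right)} = \frac{v}{2}$
$U{\left(-19 \right)} \left(456 + k\right) = \frac{1}{2} \left(-19\right) \left(456 - 24\right) = \left(- \frac{19}{2}\right) 432 = -4104$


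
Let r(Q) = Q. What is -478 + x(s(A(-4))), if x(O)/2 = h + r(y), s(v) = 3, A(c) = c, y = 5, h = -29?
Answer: -526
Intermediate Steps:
x(O) = -48 (x(O) = 2*(-29 + 5) = 2*(-24) = -48)
-478 + x(s(A(-4))) = -478 - 48 = -526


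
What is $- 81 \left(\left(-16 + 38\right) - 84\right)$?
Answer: $5022$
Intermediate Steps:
$- 81 \left(\left(-16 + 38\right) - 84\right) = - 81 \left(22 - 84\right) = \left(-81\right) \left(-62\right) = 5022$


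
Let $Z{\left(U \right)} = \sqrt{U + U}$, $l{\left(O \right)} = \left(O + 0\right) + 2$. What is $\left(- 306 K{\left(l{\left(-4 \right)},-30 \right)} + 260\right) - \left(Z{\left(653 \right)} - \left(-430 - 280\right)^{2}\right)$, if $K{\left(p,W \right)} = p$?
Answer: $504972 - \sqrt{1306} \approx 5.0494 \cdot 10^{5}$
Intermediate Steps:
$l{\left(O \right)} = 2 + O$ ($l{\left(O \right)} = O + 2 = 2 + O$)
$Z{\left(U \right)} = \sqrt{2} \sqrt{U}$ ($Z{\left(U \right)} = \sqrt{2 U} = \sqrt{2} \sqrt{U}$)
$\left(- 306 K{\left(l{\left(-4 \right)},-30 \right)} + 260\right) - \left(Z{\left(653 \right)} - \left(-430 - 280\right)^{2}\right) = \left(- 306 \left(2 - 4\right) + 260\right) - \left(\sqrt{2} \sqrt{653} - \left(-430 - 280\right)^{2}\right) = \left(\left(-306\right) \left(-2\right) + 260\right) - \left(\sqrt{1306} - \left(-710\right)^{2}\right) = \left(612 + 260\right) - \left(\sqrt{1306} - 504100\right) = 872 - \left(\sqrt{1306} - 504100\right) = 872 - \left(-504100 + \sqrt{1306}\right) = 872 + \left(504100 - \sqrt{1306}\right) = 504972 - \sqrt{1306}$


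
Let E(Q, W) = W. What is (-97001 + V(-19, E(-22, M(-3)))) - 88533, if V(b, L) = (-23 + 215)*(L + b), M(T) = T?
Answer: -189758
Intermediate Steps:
V(b, L) = 192*L + 192*b (V(b, L) = 192*(L + b) = 192*L + 192*b)
(-97001 + V(-19, E(-22, M(-3)))) - 88533 = (-97001 + (192*(-3) + 192*(-19))) - 88533 = (-97001 + (-576 - 3648)) - 88533 = (-97001 - 4224) - 88533 = -101225 - 88533 = -189758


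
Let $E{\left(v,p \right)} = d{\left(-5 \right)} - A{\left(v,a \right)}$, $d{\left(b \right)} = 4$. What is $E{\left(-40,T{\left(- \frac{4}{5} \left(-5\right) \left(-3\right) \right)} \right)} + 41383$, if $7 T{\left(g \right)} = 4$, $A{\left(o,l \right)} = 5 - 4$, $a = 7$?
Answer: $41386$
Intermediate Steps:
$A{\left(o,l \right)} = 1$
$T{\left(g \right)} = \frac{4}{7}$ ($T{\left(g \right)} = \frac{1}{7} \cdot 4 = \frac{4}{7}$)
$E{\left(v,p \right)} = 3$ ($E{\left(v,p \right)} = 4 - 1 = 3$)
$E{\left(-40,T{\left(- \frac{4}{5} \left(-5\right) \left(-3\right) \right)} \right)} + 41383 = 3 + 41383 = 41386$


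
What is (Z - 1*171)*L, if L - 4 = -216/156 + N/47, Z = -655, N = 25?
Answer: -1588398/611 ≈ -2599.7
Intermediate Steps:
L = 1923/611 (L = 4 + (-216/156 + 25/47) = 4 + (-216*1/156 + 25*(1/47)) = 4 + (-18/13 + 25/47) = 4 - 521/611 = 1923/611 ≈ 3.1473)
(Z - 1*171)*L = (-655 - 1*171)*(1923/611) = (-655 - 171)*(1923/611) = -826*1923/611 = -1588398/611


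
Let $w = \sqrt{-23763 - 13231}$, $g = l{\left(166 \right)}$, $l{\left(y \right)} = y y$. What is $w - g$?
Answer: $-27556 + i \sqrt{36994} \approx -27556.0 + 192.34 i$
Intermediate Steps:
$l{\left(y \right)} = y^{2}$
$g = 27556$ ($g = 166^{2} = 27556$)
$w = i \sqrt{36994}$ ($w = \sqrt{-36994} = i \sqrt{36994} \approx 192.34 i$)
$w - g = i \sqrt{36994} - 27556 = -27556 + i \sqrt{36994}$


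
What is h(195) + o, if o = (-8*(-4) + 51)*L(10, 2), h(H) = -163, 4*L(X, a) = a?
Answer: -243/2 ≈ -121.50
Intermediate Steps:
L(X, a) = a/4
o = 83/2 (o = (-8*(-4) + 51)*((¼)*2) = (32 + 51)*(½) = 83*(½) = 83/2 ≈ 41.500)
h(195) + o = -163 + 83/2 = -243/2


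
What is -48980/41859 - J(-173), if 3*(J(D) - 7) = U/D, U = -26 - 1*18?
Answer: -59778721/7241607 ≈ -8.2549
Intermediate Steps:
U = -44 (U = -26 - 18 = -44)
J(D) = 7 - 44/(3*D) (J(D) = 7 + (-44/D)/3 = 7 - 44/(3*D))
-48980/41859 - J(-173) = -48980/41859 - (7 - 44/3/(-173)) = -48980*1/41859 - (7 - 44/3*(-1/173)) = -48980/41859 - (7 + 44/519) = -48980/41859 - 1*3677/519 = -48980/41859 - 3677/519 = -59778721/7241607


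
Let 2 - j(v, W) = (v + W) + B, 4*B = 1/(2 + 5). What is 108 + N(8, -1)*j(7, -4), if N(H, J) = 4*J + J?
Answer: 3169/28 ≈ 113.18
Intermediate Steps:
N(H, J) = 5*J
B = 1/28 (B = 1/(4*(2 + 5)) = (1/4)/7 = (1/4)*(1/7) = 1/28 ≈ 0.035714)
j(v, W) = 55/28 - W - v (j(v, W) = 2 - ((v + W) + 1/28) = 2 - ((W + v) + 1/28) = 2 - (1/28 + W + v) = 2 + (-1/28 - W - v) = 55/28 - W - v)
108 + N(8, -1)*j(7, -4) = 108 + (5*(-1))*(55/28 - 1*(-4) - 1*7) = 108 - 5*(55/28 + 4 - 7) = 108 - 5*(-29/28) = 108 + 145/28 = 3169/28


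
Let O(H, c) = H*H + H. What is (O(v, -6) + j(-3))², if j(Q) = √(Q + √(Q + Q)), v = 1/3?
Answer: (4 + 9*√(-3 + I*√6))²/81 ≈ -2.2152 + 4.0973*I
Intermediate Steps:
v = ⅓ ≈ 0.33333
O(H, c) = H + H² (O(H, c) = H² + H = H + H²)
j(Q) = √(Q + √2*√Q) (j(Q) = √(Q + √(2*Q)) = √(Q + √2*√Q))
(O(v, -6) + j(-3))² = ((1 + ⅓)/3 + √(-3 + √2*√(-3)))² = ((⅓)*(4/3) + √(-3 + √2*(I*√3)))² = (4/9 + √(-3 + I*√6))²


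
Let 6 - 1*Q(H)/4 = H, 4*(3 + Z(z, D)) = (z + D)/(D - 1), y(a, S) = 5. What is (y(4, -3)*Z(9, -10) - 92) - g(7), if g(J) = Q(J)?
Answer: -4527/44 ≈ -102.89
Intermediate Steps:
Z(z, D) = -3 + (D + z)/(4*(-1 + D)) (Z(z, D) = -3 + ((z + D)/(D - 1))/4 = -3 + ((D + z)/(-1 + D))/4 = -3 + (D + z)/(4*(-1 + D)))
Q(H) = 24 - 4*H
g(J) = 24 - 4*J
(y(4, -3)*Z(9, -10) - 92) - g(7) = (5*((12 + 9 - 11*(-10))/(4*(-1 - 10))) - 92) - (24 - 4*7) = (5*((¼)*(12 + 9 + 110)/(-11)) - 92) - (24 - 28) = (5*((¼)*(-1/11)*131) - 92) - 1*(-4) = (5*(-131/44) - 92) + 4 = (-655/44 - 92) + 4 = -4703/44 + 4 = -4527/44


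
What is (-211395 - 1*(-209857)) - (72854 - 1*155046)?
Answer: 80654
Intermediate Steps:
(-211395 - 1*(-209857)) - (72854 - 1*155046) = (-211395 + 209857) - (72854 - 155046) = -1538 - 1*(-82192) = -1538 + 82192 = 80654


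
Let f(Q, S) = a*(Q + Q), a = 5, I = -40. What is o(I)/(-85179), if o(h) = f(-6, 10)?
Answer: 20/28393 ≈ 0.00070440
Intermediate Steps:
f(Q, S) = 10*Q (f(Q, S) = 5*(Q + Q) = 5*(2*Q) = 10*Q)
o(h) = -60 (o(h) = 10*(-6) = -60)
o(I)/(-85179) = -60/(-85179) = -60*(-1/85179) = 20/28393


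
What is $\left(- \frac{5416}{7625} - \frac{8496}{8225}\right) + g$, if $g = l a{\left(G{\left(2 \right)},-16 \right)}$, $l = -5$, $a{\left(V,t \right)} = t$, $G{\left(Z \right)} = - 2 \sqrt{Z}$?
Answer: $\frac{196316856}{2508625} \approx 78.257$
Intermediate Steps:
$g = 80$ ($g = \left(-5\right) \left(-16\right) = 80$)
$\left(- \frac{5416}{7625} - \frac{8496}{8225}\right) + g = \left(- \frac{5416}{7625} - \frac{8496}{8225}\right) + 80 = - \frac{4373144}{2508625} + 80 = \frac{196316856}{2508625}$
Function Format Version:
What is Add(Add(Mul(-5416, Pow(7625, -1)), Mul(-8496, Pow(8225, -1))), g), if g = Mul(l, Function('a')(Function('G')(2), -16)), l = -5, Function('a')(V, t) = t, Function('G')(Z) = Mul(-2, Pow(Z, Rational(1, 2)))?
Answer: Rational(196316856, 2508625) ≈ 78.257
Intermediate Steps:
g = 80 (g = Mul(-5, -16) = 80)
Add(Add(Mul(-5416, Pow(7625, -1)), Mul(-8496, Pow(8225, -1))), g) = Add(Add(Mul(-5416, Pow(7625, -1)), Mul(-8496, Pow(8225, -1))), 80) = Add(Add(Mul(-5416, Rational(1, 7625)), Mul(-8496, Rational(1, 8225))), 80) = Add(Add(Rational(-5416, 7625), Rational(-8496, 8225)), 80) = Add(Rational(-4373144, 2508625), 80) = Rational(196316856, 2508625)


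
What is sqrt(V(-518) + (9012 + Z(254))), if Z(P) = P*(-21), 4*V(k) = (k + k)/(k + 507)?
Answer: sqrt(447887)/11 ≈ 60.840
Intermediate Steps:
V(k) = k/(2*(507 + k)) (V(k) = ((k + k)/(k + 507))/4 = ((2*k)/(507 + k))/4 = (2*k/(507 + k))/4 = k/(2*(507 + k)))
Z(P) = -21*P
sqrt(V(-518) + (9012 + Z(254))) = sqrt((1/2)*(-518)/(507 - 518) + (9012 - 21*254)) = sqrt((1/2)*(-518)/(-11) + (9012 - 5334)) = sqrt((1/2)*(-518)*(-1/11) + 3678) = sqrt(259/11 + 3678) = sqrt(40717/11) = sqrt(447887)/11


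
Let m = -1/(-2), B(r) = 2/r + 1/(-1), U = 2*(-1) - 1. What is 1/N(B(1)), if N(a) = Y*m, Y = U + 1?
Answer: -1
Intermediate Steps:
U = -3 (U = -2 - 1 = -3)
B(r) = -1 + 2/r (B(r) = 2/r + 1*(-1) = 2/r - 1 = -1 + 2/r)
m = ½ (m = -1*(-½) = ½ ≈ 0.50000)
Y = -2 (Y = -3 + 1 = -2)
N(a) = -1 (N(a) = -2*½ = -1)
1/N(B(1)) = 1/(-1) = -1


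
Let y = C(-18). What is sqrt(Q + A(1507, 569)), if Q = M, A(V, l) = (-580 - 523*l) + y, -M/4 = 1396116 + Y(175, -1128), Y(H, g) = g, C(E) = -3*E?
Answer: I*sqrt(5878065) ≈ 2424.5*I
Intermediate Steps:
y = 54 (y = -3*(-18) = 54)
M = -5579952 (M = -4*(1396116 - 1128) = -4*1394988 = -5579952)
A(V, l) = -526 - 523*l (A(V, l) = (-580 - 523*l) + 54 = -526 - 523*l)
Q = -5579952
sqrt(Q + A(1507, 569)) = sqrt(-5579952 + (-526 - 523*569)) = sqrt(-5579952 + (-526 - 297587)) = sqrt(-5579952 - 298113) = sqrt(-5878065) = I*sqrt(5878065)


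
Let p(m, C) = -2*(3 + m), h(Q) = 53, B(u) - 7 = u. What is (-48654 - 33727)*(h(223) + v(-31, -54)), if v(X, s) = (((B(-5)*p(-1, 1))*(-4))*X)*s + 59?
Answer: -4422212080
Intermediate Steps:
B(u) = 7 + u
p(m, C) = -6 - 2*m
v(X, s) = 59 + 32*X*s (v(X, s) = ((((7 - 5)*(-6 - 2*(-1)))*(-4))*X)*s + 59 = (((2*(-6 + 2))*(-4))*X)*s + 59 = (((2*(-4))*(-4))*X)*s + 59 = ((-8*(-4))*X)*s + 59 = (32*X)*s + 59 = 32*X*s + 59 = 59 + 32*X*s)
(-48654 - 33727)*(h(223) + v(-31, -54)) = (-48654 - 33727)*(53 + (59 + 32*(-31)*(-54))) = -82381*(53 + (59 + 53568)) = -82381*(53 + 53627) = -82381*53680 = -4422212080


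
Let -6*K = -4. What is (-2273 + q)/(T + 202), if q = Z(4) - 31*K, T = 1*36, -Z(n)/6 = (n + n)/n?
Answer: -6917/714 ≈ -9.6877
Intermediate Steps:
K = ⅔ (K = -⅙*(-4) = ⅔ ≈ 0.66667)
Z(n) = -12 (Z(n) = -6*(n + n)/n = -6*2*n/n = -6*2 = -12)
T = 36
q = -98/3 (q = -12 - 31*⅔ = -12 - 62/3 = -98/3 ≈ -32.667)
(-2273 + q)/(T + 202) = (-2273 - 98/3)/(36 + 202) = -6917/3/238 = -6917/3*1/238 = -6917/714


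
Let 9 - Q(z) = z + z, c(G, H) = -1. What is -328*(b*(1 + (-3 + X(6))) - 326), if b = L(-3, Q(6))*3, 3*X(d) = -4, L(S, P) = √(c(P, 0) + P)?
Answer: 106928 + 6560*I ≈ 1.0693e+5 + 6560.0*I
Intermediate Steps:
Q(z) = 9 - 2*z (Q(z) = 9 - (z + z) = 9 - 2*z)
L(S, P) = √(-1 + P)
X(d) = -4/3 (X(d) = (⅓)*(-4) = -4/3)
b = 6*I (b = √(-1 + (9 - 2*6))*3 = √(-1 + (9 - 12))*3 = √(-1 - 3)*3 = √(-4)*3 = (2*I)*3 = 6*I ≈ 6.0*I)
-328*(b*(1 + (-3 + X(6))) - 326) = -328*((6*I)*(1 + (-3 - 4/3)) - 326) = -328*((6*I)*(1 - 13/3) - 326) = -328*((6*I)*(-10/3) - 326) = -328*(-20*I - 326) = -328*(-326 - 20*I) = 106928 + 6560*I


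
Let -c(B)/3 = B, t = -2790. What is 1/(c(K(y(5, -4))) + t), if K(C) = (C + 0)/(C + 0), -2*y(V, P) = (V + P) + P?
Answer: -1/2793 ≈ -0.00035804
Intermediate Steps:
y(V, P) = -P - V/2 (y(V, P) = -((V + P) + P)/2 = -((P + V) + P)/2 = -(V + 2*P)/2 = -P - V/2)
K(C) = 1 (K(C) = C/C = 1)
c(B) = -3*B
1/(c(K(y(5, -4))) + t) = 1/(-3*1 - 2790) = 1/(-3 - 2790) = 1/(-2793) = -1/2793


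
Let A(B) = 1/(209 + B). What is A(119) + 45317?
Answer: 14863977/328 ≈ 45317.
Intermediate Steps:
A(119) + 45317 = 1/(209 + 119) + 45317 = 1/328 + 45317 = 14863977/328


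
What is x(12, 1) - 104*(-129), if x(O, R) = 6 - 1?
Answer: 13421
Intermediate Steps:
x(O, R) = 5
x(12, 1) - 104*(-129) = 5 - 104*(-129) = 5 + 13416 = 13421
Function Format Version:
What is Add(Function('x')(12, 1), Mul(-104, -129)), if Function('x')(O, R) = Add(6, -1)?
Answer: 13421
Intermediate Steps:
Function('x')(O, R) = 5
Add(Function('x')(12, 1), Mul(-104, -129)) = Add(5, Mul(-104, -129)) = Add(5, 13416) = 13421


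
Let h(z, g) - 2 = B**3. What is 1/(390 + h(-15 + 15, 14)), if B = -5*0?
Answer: 1/392 ≈ 0.0025510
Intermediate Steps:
B = 0
h(z, g) = 2 (h(z, g) = 2 + 0**3 = 2 + 0 = 2)
1/(390 + h(-15 + 15, 14)) = 1/(390 + 2) = 1/392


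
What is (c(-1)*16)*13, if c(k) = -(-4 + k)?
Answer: 1040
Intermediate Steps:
c(k) = 4 - k
(c(-1)*16)*13 = ((4 - 1*(-1))*16)*13 = ((4 + 1)*16)*13 = (5*16)*13 = 80*13 = 1040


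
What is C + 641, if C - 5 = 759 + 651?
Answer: 2056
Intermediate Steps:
C = 1415 (C = 5 + (759 + 651) = 5 + 1410 = 1415)
C + 641 = 1415 + 641 = 2056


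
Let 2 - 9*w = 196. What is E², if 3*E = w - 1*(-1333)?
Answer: 139310809/729 ≈ 1.9110e+5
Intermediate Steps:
w = -194/9 (w = 2/9 - ⅑*196 = 2/9 - 196/9 = -194/9 ≈ -21.556)
E = 11803/27 (E = (-194/9 - 1*(-1333))/3 = (-194/9 + 1333)/3 = (⅓)*(11803/9) = 11803/27 ≈ 437.15)
E² = (11803/27)² = 139310809/729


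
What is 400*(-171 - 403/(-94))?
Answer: -3134200/47 ≈ -66685.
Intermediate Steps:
400*(-171 - 403/(-94)) = 400*(-171 - 403*(-1/94)) = 400*(-171 + 403/94) = 400*(-15671/94) = -3134200/47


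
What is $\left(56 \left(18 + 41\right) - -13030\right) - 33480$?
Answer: $-17146$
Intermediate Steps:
$\left(56 \left(18 + 41\right) - -13030\right) - 33480 = \left(56 \cdot 59 + 13030\right) - 33480 = \left(3304 + 13030\right) - 33480 = 16334 - 33480 = -17146$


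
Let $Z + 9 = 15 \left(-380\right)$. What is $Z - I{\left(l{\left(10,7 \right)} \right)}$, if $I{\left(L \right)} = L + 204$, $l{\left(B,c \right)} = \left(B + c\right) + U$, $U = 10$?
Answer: $-5940$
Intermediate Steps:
$l{\left(B,c \right)} = 10 + B + c$ ($l{\left(B,c \right)} = \left(B + c\right) + 10 = 10 + B + c$)
$I{\left(L \right)} = 204 + L$
$Z = -5709$ ($Z = -9 + 15 \left(-380\right) = -9 - 5700 = -5709$)
$Z - I{\left(l{\left(10,7 \right)} \right)} = -5709 - \left(204 + \left(10 + 10 + 7\right)\right) = -5709 - \left(204 + 27\right) = -5709 - 231 = -5940$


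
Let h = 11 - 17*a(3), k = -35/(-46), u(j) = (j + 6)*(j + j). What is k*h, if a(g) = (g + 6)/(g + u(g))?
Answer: 2765/437 ≈ 6.3272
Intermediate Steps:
u(j) = 2*j*(6 + j) (u(j) = (6 + j)*(2*j) = 2*j*(6 + j))
a(g) = (6 + g)/(g + 2*g*(6 + g)) (a(g) = (g + 6)/(g + 2*g*(6 + g)) = (6 + g)/(g + 2*g*(6 + g)))
k = 35/46 (k = -35*(-1/46) = 35/46 ≈ 0.76087)
h = 158/19 (h = 11 - 17*(6 + 3)/(3*(13 + 2*3)) = 11 - 17*9/(3*(13 + 6)) = 11 - 17*9/(3*19) = 11 - 17*3/19 = 11 - 51/19 = 158/19 ≈ 8.3158)
k*h = (35/46)*(158/19) = 2765/437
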